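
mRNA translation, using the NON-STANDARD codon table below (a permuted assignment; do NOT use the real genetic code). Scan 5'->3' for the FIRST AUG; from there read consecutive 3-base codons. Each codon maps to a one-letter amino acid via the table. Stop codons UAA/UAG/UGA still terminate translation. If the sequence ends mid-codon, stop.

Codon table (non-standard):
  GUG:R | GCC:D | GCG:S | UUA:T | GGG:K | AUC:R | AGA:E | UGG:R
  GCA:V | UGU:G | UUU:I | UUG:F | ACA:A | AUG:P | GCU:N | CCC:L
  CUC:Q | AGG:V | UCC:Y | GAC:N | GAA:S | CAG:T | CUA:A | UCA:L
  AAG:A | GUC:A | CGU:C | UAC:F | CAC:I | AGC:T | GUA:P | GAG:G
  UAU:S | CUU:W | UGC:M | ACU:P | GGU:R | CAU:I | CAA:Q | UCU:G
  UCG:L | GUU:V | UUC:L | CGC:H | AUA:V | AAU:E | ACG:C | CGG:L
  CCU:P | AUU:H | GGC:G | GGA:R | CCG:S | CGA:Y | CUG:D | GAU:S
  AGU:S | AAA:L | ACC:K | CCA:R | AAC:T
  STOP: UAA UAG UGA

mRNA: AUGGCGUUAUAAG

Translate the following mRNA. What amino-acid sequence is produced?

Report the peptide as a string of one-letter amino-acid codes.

start AUG at pos 0
pos 0: AUG -> P; peptide=P
pos 3: GCG -> S; peptide=PS
pos 6: UUA -> T; peptide=PST
pos 9: UAA -> STOP

Answer: PST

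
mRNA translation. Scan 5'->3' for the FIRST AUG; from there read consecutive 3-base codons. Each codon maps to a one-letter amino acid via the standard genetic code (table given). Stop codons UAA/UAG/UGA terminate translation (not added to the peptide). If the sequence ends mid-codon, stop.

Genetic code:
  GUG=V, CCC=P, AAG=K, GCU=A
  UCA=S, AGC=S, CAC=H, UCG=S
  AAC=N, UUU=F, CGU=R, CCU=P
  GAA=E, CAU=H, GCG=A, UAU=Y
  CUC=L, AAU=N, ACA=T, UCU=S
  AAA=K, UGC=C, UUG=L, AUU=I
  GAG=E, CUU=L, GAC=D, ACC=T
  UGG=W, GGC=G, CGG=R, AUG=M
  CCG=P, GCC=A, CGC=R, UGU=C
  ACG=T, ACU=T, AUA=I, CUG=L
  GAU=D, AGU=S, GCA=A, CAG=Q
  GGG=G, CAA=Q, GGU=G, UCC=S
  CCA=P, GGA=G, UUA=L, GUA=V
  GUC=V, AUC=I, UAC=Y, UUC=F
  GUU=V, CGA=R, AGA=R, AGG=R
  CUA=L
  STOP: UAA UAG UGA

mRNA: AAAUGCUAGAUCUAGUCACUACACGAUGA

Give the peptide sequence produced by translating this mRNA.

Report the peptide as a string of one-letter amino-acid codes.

start AUG at pos 2
pos 2: AUG -> M; peptide=M
pos 5: CUA -> L; peptide=ML
pos 8: GAU -> D; peptide=MLD
pos 11: CUA -> L; peptide=MLDL
pos 14: GUC -> V; peptide=MLDLV
pos 17: ACU -> T; peptide=MLDLVT
pos 20: ACA -> T; peptide=MLDLVTT
pos 23: CGA -> R; peptide=MLDLVTTR
pos 26: UGA -> STOP

Answer: MLDLVTTR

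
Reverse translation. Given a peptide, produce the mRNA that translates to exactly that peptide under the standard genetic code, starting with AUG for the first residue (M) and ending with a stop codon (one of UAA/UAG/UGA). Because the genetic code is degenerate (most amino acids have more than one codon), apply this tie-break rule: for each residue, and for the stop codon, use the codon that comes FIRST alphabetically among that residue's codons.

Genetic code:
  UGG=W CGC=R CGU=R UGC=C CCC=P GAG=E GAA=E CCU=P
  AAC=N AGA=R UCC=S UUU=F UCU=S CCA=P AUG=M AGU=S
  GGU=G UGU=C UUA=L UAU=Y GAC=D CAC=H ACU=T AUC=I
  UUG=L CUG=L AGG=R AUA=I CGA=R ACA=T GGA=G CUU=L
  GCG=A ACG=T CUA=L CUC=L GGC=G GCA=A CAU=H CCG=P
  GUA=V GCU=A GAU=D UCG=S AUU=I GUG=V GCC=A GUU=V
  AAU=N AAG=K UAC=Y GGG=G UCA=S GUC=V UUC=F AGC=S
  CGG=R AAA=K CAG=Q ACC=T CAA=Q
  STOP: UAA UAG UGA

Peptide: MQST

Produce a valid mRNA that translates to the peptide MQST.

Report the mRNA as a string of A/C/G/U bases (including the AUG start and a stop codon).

residue 1: M -> AUG (start codon)
residue 2: Q codons sorted = CAA,CAG -> pick first = CAA
residue 3: S codons sorted = AGC,AGU,UCA,UCC,UCG,UCU -> pick first = AGC
residue 4: T codons sorted = ACA,ACC,ACG,ACU -> pick first = ACA
terminator: stop codons sorted = UAA,UAG,UGA -> pick first = UAA

Answer: mRNA: AUGCAAAGCACAUAA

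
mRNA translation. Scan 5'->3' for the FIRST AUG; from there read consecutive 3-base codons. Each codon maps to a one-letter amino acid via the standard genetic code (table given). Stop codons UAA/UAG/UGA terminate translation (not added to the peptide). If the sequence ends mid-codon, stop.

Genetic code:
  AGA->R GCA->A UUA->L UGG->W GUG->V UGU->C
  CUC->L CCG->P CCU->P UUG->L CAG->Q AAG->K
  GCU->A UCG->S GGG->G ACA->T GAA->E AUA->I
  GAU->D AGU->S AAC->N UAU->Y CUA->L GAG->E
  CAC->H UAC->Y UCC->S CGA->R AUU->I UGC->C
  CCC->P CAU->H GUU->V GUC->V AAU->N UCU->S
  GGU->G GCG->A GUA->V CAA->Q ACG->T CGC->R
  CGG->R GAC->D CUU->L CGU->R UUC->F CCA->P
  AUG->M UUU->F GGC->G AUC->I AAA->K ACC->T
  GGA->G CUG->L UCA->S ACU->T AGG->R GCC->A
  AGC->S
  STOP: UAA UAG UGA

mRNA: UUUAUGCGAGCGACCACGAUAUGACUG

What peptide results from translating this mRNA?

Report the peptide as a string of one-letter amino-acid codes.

Answer: MRATTI

Derivation:
start AUG at pos 3
pos 3: AUG -> M; peptide=M
pos 6: CGA -> R; peptide=MR
pos 9: GCG -> A; peptide=MRA
pos 12: ACC -> T; peptide=MRAT
pos 15: ACG -> T; peptide=MRATT
pos 18: AUA -> I; peptide=MRATTI
pos 21: UGA -> STOP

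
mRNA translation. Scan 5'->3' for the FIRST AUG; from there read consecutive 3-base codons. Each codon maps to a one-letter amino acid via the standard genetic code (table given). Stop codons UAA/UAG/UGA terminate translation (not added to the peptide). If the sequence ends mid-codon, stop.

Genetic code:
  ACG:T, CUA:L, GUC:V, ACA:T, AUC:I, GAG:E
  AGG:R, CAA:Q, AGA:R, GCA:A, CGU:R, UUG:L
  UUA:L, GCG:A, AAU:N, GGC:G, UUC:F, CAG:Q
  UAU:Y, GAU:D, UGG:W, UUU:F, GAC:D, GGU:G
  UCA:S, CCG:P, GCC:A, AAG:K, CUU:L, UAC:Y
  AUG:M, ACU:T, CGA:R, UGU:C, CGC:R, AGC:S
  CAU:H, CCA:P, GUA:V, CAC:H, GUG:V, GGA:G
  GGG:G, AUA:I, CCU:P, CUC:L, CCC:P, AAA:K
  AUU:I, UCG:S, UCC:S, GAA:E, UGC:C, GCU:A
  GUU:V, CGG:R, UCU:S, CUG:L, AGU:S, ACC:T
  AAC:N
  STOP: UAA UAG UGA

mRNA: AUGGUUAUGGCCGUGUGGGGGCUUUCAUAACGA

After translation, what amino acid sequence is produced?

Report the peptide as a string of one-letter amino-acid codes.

start AUG at pos 0
pos 0: AUG -> M; peptide=M
pos 3: GUU -> V; peptide=MV
pos 6: AUG -> M; peptide=MVM
pos 9: GCC -> A; peptide=MVMA
pos 12: GUG -> V; peptide=MVMAV
pos 15: UGG -> W; peptide=MVMAVW
pos 18: GGG -> G; peptide=MVMAVWG
pos 21: CUU -> L; peptide=MVMAVWGL
pos 24: UCA -> S; peptide=MVMAVWGLS
pos 27: UAA -> STOP

Answer: MVMAVWGLS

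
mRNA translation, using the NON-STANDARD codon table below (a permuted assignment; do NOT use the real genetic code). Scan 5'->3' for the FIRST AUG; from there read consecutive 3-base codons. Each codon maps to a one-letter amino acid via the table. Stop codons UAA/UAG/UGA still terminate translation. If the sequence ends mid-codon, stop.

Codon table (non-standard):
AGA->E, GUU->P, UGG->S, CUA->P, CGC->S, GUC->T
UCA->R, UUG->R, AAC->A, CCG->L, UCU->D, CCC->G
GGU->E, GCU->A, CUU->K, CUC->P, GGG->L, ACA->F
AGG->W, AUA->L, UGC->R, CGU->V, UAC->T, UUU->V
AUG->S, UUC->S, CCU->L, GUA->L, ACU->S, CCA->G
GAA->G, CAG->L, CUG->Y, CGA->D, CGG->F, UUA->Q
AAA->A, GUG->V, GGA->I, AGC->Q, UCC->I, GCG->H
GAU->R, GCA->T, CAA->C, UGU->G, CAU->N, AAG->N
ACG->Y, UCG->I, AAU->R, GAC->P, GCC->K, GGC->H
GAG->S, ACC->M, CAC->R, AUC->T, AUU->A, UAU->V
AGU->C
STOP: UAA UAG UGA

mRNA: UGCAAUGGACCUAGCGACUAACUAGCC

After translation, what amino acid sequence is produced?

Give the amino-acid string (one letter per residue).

Answer: SPPHSA

Derivation:
start AUG at pos 4
pos 4: AUG -> S; peptide=S
pos 7: GAC -> P; peptide=SP
pos 10: CUA -> P; peptide=SPP
pos 13: GCG -> H; peptide=SPPH
pos 16: ACU -> S; peptide=SPPHS
pos 19: AAC -> A; peptide=SPPHSA
pos 22: UAG -> STOP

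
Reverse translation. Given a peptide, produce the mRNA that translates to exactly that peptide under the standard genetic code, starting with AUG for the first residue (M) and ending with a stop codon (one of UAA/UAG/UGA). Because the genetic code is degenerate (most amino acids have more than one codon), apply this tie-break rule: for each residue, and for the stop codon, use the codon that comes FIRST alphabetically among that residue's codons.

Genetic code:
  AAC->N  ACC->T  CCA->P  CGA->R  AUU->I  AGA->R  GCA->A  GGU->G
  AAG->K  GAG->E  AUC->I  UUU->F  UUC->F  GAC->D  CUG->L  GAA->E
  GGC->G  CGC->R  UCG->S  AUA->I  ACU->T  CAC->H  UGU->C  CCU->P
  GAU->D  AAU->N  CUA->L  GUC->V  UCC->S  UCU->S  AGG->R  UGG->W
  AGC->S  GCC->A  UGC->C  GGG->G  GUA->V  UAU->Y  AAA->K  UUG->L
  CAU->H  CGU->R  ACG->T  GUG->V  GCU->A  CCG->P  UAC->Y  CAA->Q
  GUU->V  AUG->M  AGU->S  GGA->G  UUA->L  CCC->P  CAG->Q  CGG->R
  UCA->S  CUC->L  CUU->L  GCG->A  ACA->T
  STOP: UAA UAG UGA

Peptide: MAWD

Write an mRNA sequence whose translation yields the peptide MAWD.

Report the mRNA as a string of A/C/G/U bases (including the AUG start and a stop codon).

residue 1: M -> AUG (start codon)
residue 2: A codons sorted = GCA,GCC,GCG,GCU -> pick first = GCA
residue 3: W -> UGG (only codon)
residue 4: D codons sorted = GAC,GAU -> pick first = GAC
terminator: stop codons sorted = UAA,UAG,UGA -> pick first = UAA

Answer: mRNA: AUGGCAUGGGACUAA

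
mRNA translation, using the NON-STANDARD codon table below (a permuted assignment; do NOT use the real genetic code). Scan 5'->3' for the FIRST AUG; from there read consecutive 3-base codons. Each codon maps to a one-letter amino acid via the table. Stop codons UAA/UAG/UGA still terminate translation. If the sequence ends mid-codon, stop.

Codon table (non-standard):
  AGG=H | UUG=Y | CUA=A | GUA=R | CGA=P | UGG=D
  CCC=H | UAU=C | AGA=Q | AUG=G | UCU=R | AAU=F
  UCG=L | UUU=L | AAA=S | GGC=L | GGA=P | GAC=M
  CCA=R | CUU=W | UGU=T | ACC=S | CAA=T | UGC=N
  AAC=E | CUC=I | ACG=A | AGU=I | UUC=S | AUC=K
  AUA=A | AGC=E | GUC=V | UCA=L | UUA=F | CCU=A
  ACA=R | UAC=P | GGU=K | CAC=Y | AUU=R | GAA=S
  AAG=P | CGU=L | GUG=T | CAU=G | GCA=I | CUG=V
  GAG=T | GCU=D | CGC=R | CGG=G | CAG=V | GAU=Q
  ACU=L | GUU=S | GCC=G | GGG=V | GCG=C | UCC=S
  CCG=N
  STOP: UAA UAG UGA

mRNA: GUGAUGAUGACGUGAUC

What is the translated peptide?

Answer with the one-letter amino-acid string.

Answer: GGA

Derivation:
start AUG at pos 3
pos 3: AUG -> G; peptide=G
pos 6: AUG -> G; peptide=GG
pos 9: ACG -> A; peptide=GGA
pos 12: UGA -> STOP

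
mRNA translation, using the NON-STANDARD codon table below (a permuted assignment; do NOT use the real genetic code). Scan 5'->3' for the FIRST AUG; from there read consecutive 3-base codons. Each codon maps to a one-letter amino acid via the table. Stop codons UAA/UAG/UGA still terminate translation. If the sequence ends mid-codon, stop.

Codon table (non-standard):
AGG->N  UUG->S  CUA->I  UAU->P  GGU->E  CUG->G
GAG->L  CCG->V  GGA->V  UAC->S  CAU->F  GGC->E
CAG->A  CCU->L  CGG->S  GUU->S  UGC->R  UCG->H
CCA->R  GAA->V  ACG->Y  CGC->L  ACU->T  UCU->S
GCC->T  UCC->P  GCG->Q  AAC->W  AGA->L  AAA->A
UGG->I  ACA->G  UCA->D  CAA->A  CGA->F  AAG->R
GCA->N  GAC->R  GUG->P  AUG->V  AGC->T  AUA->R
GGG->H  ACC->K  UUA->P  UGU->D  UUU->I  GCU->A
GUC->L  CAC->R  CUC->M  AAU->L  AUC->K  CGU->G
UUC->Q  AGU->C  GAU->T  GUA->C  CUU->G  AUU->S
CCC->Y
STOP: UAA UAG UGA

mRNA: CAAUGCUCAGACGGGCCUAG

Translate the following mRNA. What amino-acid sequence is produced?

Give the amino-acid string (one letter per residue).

start AUG at pos 2
pos 2: AUG -> V; peptide=V
pos 5: CUC -> M; peptide=VM
pos 8: AGA -> L; peptide=VML
pos 11: CGG -> S; peptide=VMLS
pos 14: GCC -> T; peptide=VMLST
pos 17: UAG -> STOP

Answer: VMLST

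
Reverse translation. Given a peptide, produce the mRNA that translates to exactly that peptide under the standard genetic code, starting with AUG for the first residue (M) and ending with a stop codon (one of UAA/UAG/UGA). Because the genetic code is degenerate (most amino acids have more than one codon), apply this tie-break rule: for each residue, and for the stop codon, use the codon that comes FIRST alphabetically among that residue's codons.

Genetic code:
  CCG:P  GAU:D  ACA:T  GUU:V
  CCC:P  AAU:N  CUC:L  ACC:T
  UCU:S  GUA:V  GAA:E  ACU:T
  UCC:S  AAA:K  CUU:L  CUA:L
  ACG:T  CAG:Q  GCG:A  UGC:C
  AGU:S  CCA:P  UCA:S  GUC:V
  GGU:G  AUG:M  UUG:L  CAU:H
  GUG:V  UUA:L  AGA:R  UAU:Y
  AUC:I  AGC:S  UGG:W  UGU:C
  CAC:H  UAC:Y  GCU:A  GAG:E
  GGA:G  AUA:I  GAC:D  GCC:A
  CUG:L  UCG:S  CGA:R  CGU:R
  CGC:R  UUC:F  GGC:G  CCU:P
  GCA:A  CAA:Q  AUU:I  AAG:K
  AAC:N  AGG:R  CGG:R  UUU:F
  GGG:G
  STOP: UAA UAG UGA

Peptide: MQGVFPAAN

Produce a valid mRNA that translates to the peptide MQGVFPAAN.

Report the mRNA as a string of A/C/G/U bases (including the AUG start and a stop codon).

residue 1: M -> AUG (start codon)
residue 2: Q codons sorted = CAA,CAG -> pick first = CAA
residue 3: G codons sorted = GGA,GGC,GGG,GGU -> pick first = GGA
residue 4: V codons sorted = GUA,GUC,GUG,GUU -> pick first = GUA
residue 5: F codons sorted = UUC,UUU -> pick first = UUC
residue 6: P codons sorted = CCA,CCC,CCG,CCU -> pick first = CCA
residue 7: A codons sorted = GCA,GCC,GCG,GCU -> pick first = GCA
residue 8: A codons sorted = GCA,GCC,GCG,GCU -> pick first = GCA
residue 9: N codons sorted = AAC,AAU -> pick first = AAC
terminator: stop codons sorted = UAA,UAG,UGA -> pick first = UAA

Answer: mRNA: AUGCAAGGAGUAUUCCCAGCAGCAAACUAA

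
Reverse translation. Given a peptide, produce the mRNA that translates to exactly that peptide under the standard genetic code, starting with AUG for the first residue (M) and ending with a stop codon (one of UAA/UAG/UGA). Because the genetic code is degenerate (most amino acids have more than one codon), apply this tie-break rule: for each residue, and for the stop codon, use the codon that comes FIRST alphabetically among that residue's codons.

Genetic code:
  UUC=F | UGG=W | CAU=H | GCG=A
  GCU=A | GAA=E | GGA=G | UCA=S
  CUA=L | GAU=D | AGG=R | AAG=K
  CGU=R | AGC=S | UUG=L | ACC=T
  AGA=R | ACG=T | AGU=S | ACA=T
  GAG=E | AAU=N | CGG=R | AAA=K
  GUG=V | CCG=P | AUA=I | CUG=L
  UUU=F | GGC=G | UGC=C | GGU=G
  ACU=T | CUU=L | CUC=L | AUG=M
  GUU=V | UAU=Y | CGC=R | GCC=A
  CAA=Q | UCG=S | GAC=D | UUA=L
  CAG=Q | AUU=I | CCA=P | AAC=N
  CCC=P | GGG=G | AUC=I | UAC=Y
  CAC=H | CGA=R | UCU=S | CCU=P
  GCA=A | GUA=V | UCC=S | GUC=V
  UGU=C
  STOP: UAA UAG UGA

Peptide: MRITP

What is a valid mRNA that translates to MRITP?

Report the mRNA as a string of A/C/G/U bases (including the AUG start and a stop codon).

residue 1: M -> AUG (start codon)
residue 2: R codons sorted = AGA,AGG,CGA,CGC,CGG,CGU -> pick first = AGA
residue 3: I codons sorted = AUA,AUC,AUU -> pick first = AUA
residue 4: T codons sorted = ACA,ACC,ACG,ACU -> pick first = ACA
residue 5: P codons sorted = CCA,CCC,CCG,CCU -> pick first = CCA
terminator: stop codons sorted = UAA,UAG,UGA -> pick first = UAA

Answer: mRNA: AUGAGAAUAACACCAUAA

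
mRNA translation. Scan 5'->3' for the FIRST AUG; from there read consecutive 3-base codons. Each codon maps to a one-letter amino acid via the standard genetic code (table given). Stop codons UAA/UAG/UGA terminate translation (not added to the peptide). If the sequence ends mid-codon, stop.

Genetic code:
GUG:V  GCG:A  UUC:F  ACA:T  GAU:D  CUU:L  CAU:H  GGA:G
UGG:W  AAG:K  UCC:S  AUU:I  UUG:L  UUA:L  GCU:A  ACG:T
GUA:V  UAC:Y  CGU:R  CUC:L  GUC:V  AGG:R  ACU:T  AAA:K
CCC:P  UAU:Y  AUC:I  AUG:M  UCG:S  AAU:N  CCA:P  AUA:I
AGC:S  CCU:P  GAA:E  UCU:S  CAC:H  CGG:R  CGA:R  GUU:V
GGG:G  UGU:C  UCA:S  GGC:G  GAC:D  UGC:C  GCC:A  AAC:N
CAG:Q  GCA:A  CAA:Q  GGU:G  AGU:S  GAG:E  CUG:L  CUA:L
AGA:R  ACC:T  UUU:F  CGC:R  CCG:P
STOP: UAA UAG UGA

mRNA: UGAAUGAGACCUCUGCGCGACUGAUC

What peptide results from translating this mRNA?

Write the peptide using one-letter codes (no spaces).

start AUG at pos 3
pos 3: AUG -> M; peptide=M
pos 6: AGA -> R; peptide=MR
pos 9: CCU -> P; peptide=MRP
pos 12: CUG -> L; peptide=MRPL
pos 15: CGC -> R; peptide=MRPLR
pos 18: GAC -> D; peptide=MRPLRD
pos 21: UGA -> STOP

Answer: MRPLRD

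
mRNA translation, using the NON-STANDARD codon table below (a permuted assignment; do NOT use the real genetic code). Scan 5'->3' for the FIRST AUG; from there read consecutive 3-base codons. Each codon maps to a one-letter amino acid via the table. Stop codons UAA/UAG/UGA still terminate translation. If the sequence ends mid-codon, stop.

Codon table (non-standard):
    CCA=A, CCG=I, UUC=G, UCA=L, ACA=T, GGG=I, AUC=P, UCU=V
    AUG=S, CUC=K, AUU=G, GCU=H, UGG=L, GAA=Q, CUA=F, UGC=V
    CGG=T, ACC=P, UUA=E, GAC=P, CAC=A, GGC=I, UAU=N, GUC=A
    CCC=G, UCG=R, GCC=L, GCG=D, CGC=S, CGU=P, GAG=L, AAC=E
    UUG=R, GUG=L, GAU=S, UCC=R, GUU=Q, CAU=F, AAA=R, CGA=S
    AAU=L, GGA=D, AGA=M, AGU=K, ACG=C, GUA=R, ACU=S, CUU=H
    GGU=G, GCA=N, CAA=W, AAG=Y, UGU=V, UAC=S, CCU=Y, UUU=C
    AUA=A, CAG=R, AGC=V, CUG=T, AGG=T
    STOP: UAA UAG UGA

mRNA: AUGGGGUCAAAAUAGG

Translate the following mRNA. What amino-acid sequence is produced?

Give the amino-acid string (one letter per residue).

Answer: SILR

Derivation:
start AUG at pos 0
pos 0: AUG -> S; peptide=S
pos 3: GGG -> I; peptide=SI
pos 6: UCA -> L; peptide=SIL
pos 9: AAA -> R; peptide=SILR
pos 12: UAG -> STOP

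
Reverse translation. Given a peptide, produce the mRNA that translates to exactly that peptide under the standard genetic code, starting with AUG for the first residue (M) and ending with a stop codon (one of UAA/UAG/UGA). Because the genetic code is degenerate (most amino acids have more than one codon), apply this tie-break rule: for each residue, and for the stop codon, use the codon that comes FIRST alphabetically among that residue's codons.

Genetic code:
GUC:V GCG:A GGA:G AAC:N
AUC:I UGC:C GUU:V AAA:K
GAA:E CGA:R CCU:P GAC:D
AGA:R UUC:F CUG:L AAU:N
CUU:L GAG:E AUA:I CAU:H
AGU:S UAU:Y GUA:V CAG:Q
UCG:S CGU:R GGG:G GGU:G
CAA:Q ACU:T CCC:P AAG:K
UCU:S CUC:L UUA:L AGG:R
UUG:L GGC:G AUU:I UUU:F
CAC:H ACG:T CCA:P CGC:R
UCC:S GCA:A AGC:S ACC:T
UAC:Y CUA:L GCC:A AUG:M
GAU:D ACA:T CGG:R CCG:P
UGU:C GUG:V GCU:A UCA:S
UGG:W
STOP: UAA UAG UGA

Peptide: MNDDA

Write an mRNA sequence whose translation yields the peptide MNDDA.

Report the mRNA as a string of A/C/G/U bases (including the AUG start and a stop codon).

residue 1: M -> AUG (start codon)
residue 2: N codons sorted = AAC,AAU -> pick first = AAC
residue 3: D codons sorted = GAC,GAU -> pick first = GAC
residue 4: D codons sorted = GAC,GAU -> pick first = GAC
residue 5: A codons sorted = GCA,GCC,GCG,GCU -> pick first = GCA
terminator: stop codons sorted = UAA,UAG,UGA -> pick first = UAA

Answer: mRNA: AUGAACGACGACGCAUAA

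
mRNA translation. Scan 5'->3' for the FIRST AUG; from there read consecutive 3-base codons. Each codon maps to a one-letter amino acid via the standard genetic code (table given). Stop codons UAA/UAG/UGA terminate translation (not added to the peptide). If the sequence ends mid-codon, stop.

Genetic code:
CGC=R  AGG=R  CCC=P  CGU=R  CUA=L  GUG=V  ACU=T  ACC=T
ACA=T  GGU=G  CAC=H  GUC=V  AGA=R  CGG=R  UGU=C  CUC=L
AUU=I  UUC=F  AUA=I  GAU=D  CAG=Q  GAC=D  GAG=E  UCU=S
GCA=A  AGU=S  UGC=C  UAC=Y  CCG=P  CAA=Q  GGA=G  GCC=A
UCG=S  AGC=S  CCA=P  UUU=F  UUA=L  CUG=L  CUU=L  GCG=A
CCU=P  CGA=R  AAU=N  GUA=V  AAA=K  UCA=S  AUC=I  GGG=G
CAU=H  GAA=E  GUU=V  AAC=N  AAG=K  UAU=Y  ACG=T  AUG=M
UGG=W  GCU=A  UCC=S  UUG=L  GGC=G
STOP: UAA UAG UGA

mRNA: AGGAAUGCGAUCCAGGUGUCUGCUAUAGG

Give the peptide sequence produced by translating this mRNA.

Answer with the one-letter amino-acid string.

Answer: MRSRCLL

Derivation:
start AUG at pos 4
pos 4: AUG -> M; peptide=M
pos 7: CGA -> R; peptide=MR
pos 10: UCC -> S; peptide=MRS
pos 13: AGG -> R; peptide=MRSR
pos 16: UGU -> C; peptide=MRSRC
pos 19: CUG -> L; peptide=MRSRCL
pos 22: CUA -> L; peptide=MRSRCLL
pos 25: UAG -> STOP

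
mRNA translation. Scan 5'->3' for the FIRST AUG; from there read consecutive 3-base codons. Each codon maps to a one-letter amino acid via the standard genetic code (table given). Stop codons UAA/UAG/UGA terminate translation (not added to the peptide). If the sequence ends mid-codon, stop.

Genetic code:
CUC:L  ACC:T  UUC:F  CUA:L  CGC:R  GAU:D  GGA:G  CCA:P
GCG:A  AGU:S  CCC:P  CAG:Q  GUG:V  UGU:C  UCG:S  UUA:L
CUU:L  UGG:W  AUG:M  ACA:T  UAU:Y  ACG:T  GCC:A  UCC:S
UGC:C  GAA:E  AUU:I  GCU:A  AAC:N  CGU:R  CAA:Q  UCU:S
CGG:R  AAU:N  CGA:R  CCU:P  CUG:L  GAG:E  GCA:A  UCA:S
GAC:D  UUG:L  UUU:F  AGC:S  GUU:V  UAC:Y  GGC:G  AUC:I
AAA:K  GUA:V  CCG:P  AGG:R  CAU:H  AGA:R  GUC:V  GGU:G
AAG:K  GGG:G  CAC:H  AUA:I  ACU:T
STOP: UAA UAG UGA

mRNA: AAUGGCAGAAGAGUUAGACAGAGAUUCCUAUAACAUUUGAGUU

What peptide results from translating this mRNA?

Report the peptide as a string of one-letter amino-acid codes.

Answer: MAEELDRDSYNI

Derivation:
start AUG at pos 1
pos 1: AUG -> M; peptide=M
pos 4: GCA -> A; peptide=MA
pos 7: GAA -> E; peptide=MAE
pos 10: GAG -> E; peptide=MAEE
pos 13: UUA -> L; peptide=MAEEL
pos 16: GAC -> D; peptide=MAEELD
pos 19: AGA -> R; peptide=MAEELDR
pos 22: GAU -> D; peptide=MAEELDRD
pos 25: UCC -> S; peptide=MAEELDRDS
pos 28: UAU -> Y; peptide=MAEELDRDSY
pos 31: AAC -> N; peptide=MAEELDRDSYN
pos 34: AUU -> I; peptide=MAEELDRDSYNI
pos 37: UGA -> STOP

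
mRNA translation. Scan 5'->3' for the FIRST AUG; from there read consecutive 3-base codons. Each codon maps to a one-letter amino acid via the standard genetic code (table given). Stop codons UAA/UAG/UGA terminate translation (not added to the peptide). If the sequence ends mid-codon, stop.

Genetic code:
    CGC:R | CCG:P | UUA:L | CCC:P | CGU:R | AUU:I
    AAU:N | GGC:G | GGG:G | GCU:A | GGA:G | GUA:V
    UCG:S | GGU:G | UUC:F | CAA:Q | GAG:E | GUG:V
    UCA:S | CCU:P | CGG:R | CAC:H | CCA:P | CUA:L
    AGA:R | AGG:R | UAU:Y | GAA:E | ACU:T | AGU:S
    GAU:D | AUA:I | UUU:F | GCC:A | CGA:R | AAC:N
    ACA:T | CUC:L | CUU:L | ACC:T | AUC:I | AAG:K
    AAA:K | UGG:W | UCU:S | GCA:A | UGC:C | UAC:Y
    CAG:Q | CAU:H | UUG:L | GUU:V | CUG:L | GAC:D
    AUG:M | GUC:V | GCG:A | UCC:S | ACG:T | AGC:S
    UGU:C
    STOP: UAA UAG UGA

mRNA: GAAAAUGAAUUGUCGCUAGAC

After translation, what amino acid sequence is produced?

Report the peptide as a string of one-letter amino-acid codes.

start AUG at pos 4
pos 4: AUG -> M; peptide=M
pos 7: AAU -> N; peptide=MN
pos 10: UGU -> C; peptide=MNC
pos 13: CGC -> R; peptide=MNCR
pos 16: UAG -> STOP

Answer: MNCR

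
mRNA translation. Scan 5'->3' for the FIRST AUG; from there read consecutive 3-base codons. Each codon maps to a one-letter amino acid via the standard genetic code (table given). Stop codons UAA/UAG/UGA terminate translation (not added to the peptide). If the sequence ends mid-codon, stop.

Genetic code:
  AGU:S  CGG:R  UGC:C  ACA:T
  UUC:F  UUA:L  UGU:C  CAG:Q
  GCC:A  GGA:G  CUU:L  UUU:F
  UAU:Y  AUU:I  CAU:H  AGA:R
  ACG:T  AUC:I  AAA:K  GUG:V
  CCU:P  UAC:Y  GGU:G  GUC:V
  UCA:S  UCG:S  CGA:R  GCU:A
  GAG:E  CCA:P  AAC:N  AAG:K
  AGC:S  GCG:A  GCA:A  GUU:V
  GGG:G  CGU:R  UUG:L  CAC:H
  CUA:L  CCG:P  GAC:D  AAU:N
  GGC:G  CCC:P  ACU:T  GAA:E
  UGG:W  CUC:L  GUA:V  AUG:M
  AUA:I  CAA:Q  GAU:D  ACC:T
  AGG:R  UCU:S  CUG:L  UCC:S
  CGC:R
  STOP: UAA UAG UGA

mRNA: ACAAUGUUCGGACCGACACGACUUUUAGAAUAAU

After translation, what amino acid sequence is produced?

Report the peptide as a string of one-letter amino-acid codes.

start AUG at pos 3
pos 3: AUG -> M; peptide=M
pos 6: UUC -> F; peptide=MF
pos 9: GGA -> G; peptide=MFG
pos 12: CCG -> P; peptide=MFGP
pos 15: ACA -> T; peptide=MFGPT
pos 18: CGA -> R; peptide=MFGPTR
pos 21: CUU -> L; peptide=MFGPTRL
pos 24: UUA -> L; peptide=MFGPTRLL
pos 27: GAA -> E; peptide=MFGPTRLLE
pos 30: UAA -> STOP

Answer: MFGPTRLLE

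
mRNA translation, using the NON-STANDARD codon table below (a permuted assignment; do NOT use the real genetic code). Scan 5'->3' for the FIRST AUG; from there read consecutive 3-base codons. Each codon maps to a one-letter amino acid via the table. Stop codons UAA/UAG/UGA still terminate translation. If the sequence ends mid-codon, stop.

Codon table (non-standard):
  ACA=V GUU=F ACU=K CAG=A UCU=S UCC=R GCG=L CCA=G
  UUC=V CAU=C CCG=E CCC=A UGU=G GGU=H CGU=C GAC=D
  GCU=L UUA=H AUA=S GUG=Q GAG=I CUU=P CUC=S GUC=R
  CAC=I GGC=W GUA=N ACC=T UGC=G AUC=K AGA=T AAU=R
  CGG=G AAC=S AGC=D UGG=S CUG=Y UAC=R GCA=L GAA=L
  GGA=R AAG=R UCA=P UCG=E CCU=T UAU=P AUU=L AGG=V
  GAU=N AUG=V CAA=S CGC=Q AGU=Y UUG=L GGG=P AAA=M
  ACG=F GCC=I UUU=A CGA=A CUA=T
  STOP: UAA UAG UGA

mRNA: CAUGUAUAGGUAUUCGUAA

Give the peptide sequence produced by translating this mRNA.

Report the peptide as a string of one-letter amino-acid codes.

start AUG at pos 1
pos 1: AUG -> V; peptide=V
pos 4: UAU -> P; peptide=VP
pos 7: AGG -> V; peptide=VPV
pos 10: UAU -> P; peptide=VPVP
pos 13: UCG -> E; peptide=VPVPE
pos 16: UAA -> STOP

Answer: VPVPE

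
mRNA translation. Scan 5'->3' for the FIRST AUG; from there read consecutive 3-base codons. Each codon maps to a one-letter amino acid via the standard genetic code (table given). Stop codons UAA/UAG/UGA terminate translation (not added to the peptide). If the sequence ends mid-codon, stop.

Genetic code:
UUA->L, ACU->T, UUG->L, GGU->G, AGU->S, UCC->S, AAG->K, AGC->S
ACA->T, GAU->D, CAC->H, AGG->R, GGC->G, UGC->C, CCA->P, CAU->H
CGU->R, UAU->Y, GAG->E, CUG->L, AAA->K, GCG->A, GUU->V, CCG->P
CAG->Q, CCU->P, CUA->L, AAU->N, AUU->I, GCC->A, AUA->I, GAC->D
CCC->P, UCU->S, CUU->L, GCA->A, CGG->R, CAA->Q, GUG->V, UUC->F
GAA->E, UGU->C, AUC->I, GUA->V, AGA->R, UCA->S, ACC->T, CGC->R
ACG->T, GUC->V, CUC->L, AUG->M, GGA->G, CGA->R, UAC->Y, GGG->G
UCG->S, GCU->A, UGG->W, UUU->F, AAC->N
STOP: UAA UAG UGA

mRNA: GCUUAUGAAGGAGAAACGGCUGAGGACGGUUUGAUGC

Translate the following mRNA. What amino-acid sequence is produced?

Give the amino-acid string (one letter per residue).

Answer: MKEKRLRTV

Derivation:
start AUG at pos 4
pos 4: AUG -> M; peptide=M
pos 7: AAG -> K; peptide=MK
pos 10: GAG -> E; peptide=MKE
pos 13: AAA -> K; peptide=MKEK
pos 16: CGG -> R; peptide=MKEKR
pos 19: CUG -> L; peptide=MKEKRL
pos 22: AGG -> R; peptide=MKEKRLR
pos 25: ACG -> T; peptide=MKEKRLRT
pos 28: GUU -> V; peptide=MKEKRLRTV
pos 31: UGA -> STOP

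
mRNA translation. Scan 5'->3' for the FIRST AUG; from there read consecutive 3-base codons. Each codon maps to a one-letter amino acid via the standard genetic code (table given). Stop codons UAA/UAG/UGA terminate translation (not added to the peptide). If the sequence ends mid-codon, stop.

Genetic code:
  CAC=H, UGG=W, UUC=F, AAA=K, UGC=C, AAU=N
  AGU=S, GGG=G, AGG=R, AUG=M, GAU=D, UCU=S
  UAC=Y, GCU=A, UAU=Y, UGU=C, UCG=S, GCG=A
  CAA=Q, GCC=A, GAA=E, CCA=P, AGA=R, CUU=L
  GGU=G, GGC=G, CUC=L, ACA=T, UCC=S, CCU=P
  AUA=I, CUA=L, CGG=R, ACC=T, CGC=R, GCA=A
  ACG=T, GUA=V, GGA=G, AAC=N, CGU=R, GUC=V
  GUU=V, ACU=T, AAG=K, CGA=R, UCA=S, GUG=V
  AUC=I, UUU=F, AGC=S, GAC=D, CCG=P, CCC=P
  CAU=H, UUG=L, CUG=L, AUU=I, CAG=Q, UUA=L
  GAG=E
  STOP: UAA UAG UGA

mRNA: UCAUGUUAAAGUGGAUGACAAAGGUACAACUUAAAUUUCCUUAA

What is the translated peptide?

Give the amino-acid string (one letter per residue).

Answer: MLKWMTKVQLKFP

Derivation:
start AUG at pos 2
pos 2: AUG -> M; peptide=M
pos 5: UUA -> L; peptide=ML
pos 8: AAG -> K; peptide=MLK
pos 11: UGG -> W; peptide=MLKW
pos 14: AUG -> M; peptide=MLKWM
pos 17: ACA -> T; peptide=MLKWMT
pos 20: AAG -> K; peptide=MLKWMTK
pos 23: GUA -> V; peptide=MLKWMTKV
pos 26: CAA -> Q; peptide=MLKWMTKVQ
pos 29: CUU -> L; peptide=MLKWMTKVQL
pos 32: AAA -> K; peptide=MLKWMTKVQLK
pos 35: UUU -> F; peptide=MLKWMTKVQLKF
pos 38: CCU -> P; peptide=MLKWMTKVQLKFP
pos 41: UAA -> STOP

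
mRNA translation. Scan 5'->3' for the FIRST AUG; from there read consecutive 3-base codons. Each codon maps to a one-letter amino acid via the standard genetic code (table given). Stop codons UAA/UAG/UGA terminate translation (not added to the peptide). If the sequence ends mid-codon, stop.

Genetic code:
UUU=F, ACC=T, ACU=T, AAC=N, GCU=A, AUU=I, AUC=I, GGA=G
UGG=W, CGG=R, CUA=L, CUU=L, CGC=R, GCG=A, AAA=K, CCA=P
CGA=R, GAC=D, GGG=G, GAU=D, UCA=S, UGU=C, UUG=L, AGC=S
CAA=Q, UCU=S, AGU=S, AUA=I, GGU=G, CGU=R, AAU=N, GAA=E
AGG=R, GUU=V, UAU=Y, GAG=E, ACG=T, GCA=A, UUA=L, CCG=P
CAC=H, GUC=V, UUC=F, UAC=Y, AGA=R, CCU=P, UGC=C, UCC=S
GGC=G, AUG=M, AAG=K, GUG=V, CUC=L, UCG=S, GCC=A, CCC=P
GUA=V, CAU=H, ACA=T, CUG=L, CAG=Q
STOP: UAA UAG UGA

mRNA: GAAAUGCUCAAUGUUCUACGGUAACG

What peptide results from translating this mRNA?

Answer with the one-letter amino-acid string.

start AUG at pos 3
pos 3: AUG -> M; peptide=M
pos 6: CUC -> L; peptide=ML
pos 9: AAU -> N; peptide=MLN
pos 12: GUU -> V; peptide=MLNV
pos 15: CUA -> L; peptide=MLNVL
pos 18: CGG -> R; peptide=MLNVLR
pos 21: UAA -> STOP

Answer: MLNVLR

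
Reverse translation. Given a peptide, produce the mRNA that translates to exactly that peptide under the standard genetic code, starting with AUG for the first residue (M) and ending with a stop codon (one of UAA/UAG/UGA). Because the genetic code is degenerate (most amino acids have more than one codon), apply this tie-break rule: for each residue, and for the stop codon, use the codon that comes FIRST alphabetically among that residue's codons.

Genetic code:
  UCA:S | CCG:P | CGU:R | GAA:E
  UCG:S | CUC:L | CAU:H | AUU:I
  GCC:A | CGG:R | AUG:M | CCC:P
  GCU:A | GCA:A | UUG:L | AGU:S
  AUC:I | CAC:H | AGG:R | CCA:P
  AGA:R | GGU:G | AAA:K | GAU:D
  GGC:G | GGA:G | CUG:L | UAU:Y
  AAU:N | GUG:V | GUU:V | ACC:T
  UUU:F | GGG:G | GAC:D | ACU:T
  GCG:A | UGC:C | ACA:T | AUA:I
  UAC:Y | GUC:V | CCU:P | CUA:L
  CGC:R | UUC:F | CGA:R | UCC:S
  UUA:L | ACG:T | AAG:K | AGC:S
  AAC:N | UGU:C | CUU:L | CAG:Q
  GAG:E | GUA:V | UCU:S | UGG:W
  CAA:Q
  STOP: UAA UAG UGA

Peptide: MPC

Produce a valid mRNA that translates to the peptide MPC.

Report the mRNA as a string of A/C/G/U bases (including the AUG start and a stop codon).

Answer: mRNA: AUGCCAUGCUAA

Derivation:
residue 1: M -> AUG (start codon)
residue 2: P codons sorted = CCA,CCC,CCG,CCU -> pick first = CCA
residue 3: C codons sorted = UGC,UGU -> pick first = UGC
terminator: stop codons sorted = UAA,UAG,UGA -> pick first = UAA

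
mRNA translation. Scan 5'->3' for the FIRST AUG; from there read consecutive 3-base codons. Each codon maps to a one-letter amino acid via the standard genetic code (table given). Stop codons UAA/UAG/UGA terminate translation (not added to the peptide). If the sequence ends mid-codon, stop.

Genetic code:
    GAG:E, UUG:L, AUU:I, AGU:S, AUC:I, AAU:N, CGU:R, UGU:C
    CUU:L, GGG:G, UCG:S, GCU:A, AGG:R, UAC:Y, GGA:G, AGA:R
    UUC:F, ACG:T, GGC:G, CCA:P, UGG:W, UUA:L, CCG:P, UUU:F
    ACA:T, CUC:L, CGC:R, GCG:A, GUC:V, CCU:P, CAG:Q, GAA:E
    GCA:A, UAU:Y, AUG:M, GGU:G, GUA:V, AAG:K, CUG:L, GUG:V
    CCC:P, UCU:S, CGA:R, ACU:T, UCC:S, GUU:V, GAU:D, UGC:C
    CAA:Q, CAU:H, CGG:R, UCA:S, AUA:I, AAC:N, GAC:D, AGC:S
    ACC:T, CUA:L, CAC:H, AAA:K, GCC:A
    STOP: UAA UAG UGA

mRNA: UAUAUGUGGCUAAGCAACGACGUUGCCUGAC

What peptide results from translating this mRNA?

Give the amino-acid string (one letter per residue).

Answer: MWLSNDVA

Derivation:
start AUG at pos 3
pos 3: AUG -> M; peptide=M
pos 6: UGG -> W; peptide=MW
pos 9: CUA -> L; peptide=MWL
pos 12: AGC -> S; peptide=MWLS
pos 15: AAC -> N; peptide=MWLSN
pos 18: GAC -> D; peptide=MWLSND
pos 21: GUU -> V; peptide=MWLSNDV
pos 24: GCC -> A; peptide=MWLSNDVA
pos 27: UGA -> STOP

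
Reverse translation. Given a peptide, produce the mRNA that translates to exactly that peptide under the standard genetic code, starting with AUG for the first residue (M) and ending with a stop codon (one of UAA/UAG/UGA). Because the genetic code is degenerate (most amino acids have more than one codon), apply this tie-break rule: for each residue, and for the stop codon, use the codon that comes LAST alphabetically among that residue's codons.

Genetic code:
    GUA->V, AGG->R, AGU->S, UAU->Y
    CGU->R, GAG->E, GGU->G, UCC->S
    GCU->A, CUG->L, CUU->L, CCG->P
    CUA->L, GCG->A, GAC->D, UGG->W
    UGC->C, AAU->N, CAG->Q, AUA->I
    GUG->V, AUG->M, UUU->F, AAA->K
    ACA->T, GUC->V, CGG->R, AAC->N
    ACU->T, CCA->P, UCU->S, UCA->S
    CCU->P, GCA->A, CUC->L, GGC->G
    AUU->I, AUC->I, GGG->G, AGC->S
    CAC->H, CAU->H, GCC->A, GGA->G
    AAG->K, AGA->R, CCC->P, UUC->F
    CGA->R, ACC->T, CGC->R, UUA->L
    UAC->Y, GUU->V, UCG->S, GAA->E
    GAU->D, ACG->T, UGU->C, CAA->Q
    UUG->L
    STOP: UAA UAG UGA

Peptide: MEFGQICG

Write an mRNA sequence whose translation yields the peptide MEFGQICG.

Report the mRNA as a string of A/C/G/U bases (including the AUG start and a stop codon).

Answer: mRNA: AUGGAGUUUGGUCAGAUUUGUGGUUGA

Derivation:
residue 1: M -> AUG (start codon)
residue 2: E codons sorted = GAA,GAG -> pick last = GAG
residue 3: F codons sorted = UUC,UUU -> pick last = UUU
residue 4: G codons sorted = GGA,GGC,GGG,GGU -> pick last = GGU
residue 5: Q codons sorted = CAA,CAG -> pick last = CAG
residue 6: I codons sorted = AUA,AUC,AUU -> pick last = AUU
residue 7: C codons sorted = UGC,UGU -> pick last = UGU
residue 8: G codons sorted = GGA,GGC,GGG,GGU -> pick last = GGU
terminator: stop codons sorted = UAA,UAG,UGA -> pick last = UGA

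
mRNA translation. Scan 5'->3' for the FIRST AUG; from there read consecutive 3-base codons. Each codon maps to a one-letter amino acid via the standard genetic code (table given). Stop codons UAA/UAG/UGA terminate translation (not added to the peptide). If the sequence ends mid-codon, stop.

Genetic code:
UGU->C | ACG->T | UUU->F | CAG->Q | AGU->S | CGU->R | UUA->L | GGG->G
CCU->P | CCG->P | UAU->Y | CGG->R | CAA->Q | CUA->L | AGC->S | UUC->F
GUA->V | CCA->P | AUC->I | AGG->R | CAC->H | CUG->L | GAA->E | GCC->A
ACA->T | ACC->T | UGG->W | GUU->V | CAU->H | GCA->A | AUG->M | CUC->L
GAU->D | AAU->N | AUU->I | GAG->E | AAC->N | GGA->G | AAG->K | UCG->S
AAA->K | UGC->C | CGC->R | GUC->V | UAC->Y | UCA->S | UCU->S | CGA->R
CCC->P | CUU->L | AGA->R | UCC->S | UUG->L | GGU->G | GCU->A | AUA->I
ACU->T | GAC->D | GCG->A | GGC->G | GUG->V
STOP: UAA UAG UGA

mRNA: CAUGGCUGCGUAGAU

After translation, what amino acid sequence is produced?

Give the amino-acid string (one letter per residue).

Answer: MAA

Derivation:
start AUG at pos 1
pos 1: AUG -> M; peptide=M
pos 4: GCU -> A; peptide=MA
pos 7: GCG -> A; peptide=MAA
pos 10: UAG -> STOP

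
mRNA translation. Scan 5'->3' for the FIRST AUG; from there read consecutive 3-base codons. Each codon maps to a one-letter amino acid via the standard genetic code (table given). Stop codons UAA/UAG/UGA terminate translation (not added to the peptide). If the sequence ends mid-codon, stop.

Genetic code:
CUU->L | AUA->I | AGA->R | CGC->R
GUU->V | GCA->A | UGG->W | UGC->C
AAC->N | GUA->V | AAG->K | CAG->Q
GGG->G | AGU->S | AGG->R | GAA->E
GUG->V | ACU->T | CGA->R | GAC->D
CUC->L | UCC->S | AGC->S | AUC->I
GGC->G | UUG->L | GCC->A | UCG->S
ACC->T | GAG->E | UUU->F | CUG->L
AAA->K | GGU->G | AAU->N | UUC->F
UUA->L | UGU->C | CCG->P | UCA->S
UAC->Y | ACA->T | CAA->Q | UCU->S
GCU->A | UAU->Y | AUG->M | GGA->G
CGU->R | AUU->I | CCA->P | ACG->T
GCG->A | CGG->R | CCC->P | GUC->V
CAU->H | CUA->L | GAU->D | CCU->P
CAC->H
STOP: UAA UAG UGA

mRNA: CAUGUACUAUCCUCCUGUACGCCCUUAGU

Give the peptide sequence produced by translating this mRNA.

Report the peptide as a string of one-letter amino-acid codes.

Answer: MYYPPVRP

Derivation:
start AUG at pos 1
pos 1: AUG -> M; peptide=M
pos 4: UAC -> Y; peptide=MY
pos 7: UAU -> Y; peptide=MYY
pos 10: CCU -> P; peptide=MYYP
pos 13: CCU -> P; peptide=MYYPP
pos 16: GUA -> V; peptide=MYYPPV
pos 19: CGC -> R; peptide=MYYPPVR
pos 22: CCU -> P; peptide=MYYPPVRP
pos 25: UAG -> STOP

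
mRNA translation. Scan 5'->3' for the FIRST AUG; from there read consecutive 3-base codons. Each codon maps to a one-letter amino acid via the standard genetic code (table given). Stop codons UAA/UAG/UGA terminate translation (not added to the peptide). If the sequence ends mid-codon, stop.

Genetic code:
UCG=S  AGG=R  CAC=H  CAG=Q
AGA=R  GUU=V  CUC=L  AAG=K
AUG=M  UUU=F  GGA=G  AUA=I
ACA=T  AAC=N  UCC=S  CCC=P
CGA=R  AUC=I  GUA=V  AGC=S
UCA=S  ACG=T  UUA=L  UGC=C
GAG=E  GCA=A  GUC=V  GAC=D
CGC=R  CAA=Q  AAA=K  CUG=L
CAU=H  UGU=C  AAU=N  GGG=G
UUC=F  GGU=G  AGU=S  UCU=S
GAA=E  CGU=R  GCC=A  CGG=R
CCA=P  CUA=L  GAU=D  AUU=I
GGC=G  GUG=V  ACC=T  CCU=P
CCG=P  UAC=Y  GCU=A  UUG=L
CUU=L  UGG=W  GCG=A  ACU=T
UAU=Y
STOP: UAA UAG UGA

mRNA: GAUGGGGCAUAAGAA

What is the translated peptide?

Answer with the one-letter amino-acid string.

start AUG at pos 1
pos 1: AUG -> M; peptide=M
pos 4: GGG -> G; peptide=MG
pos 7: CAU -> H; peptide=MGH
pos 10: AAG -> K; peptide=MGHK
pos 13: only 2 nt remain (<3), stop (end of mRNA)

Answer: MGHK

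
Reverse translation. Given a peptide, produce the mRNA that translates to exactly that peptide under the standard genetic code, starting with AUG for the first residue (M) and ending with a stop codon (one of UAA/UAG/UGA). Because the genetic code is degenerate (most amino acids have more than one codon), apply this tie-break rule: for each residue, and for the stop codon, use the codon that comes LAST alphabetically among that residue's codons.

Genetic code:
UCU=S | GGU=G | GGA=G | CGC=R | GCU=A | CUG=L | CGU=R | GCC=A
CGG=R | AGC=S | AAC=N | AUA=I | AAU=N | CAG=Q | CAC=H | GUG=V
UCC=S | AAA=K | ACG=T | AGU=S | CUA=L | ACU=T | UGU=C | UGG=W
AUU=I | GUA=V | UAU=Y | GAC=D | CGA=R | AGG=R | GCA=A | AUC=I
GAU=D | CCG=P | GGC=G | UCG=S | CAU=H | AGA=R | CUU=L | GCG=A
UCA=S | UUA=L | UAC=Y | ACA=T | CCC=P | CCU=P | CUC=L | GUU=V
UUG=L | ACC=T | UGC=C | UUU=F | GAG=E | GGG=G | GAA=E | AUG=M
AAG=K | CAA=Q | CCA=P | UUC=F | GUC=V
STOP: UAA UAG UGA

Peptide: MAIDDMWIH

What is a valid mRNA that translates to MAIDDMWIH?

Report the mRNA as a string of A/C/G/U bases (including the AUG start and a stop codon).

Answer: mRNA: AUGGCUAUUGAUGAUAUGUGGAUUCAUUGA

Derivation:
residue 1: M -> AUG (start codon)
residue 2: A codons sorted = GCA,GCC,GCG,GCU -> pick last = GCU
residue 3: I codons sorted = AUA,AUC,AUU -> pick last = AUU
residue 4: D codons sorted = GAC,GAU -> pick last = GAU
residue 5: D codons sorted = GAC,GAU -> pick last = GAU
residue 6: M -> AUG (only codon)
residue 7: W -> UGG (only codon)
residue 8: I codons sorted = AUA,AUC,AUU -> pick last = AUU
residue 9: H codons sorted = CAC,CAU -> pick last = CAU
terminator: stop codons sorted = UAA,UAG,UGA -> pick last = UGA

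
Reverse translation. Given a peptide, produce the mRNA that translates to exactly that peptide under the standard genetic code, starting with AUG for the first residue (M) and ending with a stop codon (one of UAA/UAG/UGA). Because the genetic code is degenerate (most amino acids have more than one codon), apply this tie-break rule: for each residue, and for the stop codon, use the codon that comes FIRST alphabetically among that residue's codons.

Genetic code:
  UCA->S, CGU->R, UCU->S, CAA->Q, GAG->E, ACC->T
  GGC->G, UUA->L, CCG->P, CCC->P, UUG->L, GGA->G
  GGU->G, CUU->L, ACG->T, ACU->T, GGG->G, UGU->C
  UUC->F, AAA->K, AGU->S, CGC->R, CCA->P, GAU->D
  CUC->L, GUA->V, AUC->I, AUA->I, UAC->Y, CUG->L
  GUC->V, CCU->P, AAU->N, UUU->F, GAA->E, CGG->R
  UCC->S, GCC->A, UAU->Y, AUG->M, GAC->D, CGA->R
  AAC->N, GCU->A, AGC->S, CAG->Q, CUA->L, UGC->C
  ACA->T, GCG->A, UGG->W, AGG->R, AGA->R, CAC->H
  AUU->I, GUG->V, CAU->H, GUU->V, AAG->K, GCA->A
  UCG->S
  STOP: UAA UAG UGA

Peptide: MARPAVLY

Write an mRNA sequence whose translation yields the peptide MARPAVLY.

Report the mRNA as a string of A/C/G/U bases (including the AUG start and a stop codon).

Answer: mRNA: AUGGCAAGACCAGCAGUACUAUACUAA

Derivation:
residue 1: M -> AUG (start codon)
residue 2: A codons sorted = GCA,GCC,GCG,GCU -> pick first = GCA
residue 3: R codons sorted = AGA,AGG,CGA,CGC,CGG,CGU -> pick first = AGA
residue 4: P codons sorted = CCA,CCC,CCG,CCU -> pick first = CCA
residue 5: A codons sorted = GCA,GCC,GCG,GCU -> pick first = GCA
residue 6: V codons sorted = GUA,GUC,GUG,GUU -> pick first = GUA
residue 7: L codons sorted = CUA,CUC,CUG,CUU,UUA,UUG -> pick first = CUA
residue 8: Y codons sorted = UAC,UAU -> pick first = UAC
terminator: stop codons sorted = UAA,UAG,UGA -> pick first = UAA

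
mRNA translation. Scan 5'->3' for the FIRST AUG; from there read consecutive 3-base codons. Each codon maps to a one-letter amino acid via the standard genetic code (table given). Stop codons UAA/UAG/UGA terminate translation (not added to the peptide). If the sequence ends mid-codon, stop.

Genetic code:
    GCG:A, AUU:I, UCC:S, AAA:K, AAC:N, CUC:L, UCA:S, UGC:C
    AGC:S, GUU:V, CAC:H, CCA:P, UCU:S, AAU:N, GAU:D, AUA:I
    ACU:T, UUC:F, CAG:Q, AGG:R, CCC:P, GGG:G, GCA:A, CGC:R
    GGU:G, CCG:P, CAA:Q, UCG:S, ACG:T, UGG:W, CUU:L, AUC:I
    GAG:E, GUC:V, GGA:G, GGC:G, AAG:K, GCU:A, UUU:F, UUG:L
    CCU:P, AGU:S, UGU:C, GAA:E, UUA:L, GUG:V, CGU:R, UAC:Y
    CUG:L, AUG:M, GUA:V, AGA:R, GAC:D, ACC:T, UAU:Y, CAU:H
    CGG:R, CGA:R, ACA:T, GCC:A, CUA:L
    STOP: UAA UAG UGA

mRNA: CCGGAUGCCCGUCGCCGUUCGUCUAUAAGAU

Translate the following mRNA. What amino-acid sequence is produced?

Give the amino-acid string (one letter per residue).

Answer: MPVAVRL

Derivation:
start AUG at pos 4
pos 4: AUG -> M; peptide=M
pos 7: CCC -> P; peptide=MP
pos 10: GUC -> V; peptide=MPV
pos 13: GCC -> A; peptide=MPVA
pos 16: GUU -> V; peptide=MPVAV
pos 19: CGU -> R; peptide=MPVAVR
pos 22: CUA -> L; peptide=MPVAVRL
pos 25: UAA -> STOP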